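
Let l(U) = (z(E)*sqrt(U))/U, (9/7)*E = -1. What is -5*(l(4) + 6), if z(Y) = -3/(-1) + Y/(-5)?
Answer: -341/9 ≈ -37.889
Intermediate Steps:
E = -7/9 (E = (7/9)*(-1) = -7/9 ≈ -0.77778)
z(Y) = 3 - Y/5 (z(Y) = -3*(-1) + Y*(-1/5) = 3 - Y/5)
l(U) = 142/(45*sqrt(U)) (l(U) = ((3 - 1/5*(-7/9))*sqrt(U))/U = ((3 + 7/45)*sqrt(U))/U = (142*sqrt(U)/45)/U = 142/(45*sqrt(U)))
-5*(l(4) + 6) = -5*(142/(45*sqrt(4)) + 6) = -5*((142/45)*(1/2) + 6) = -5*(71/45 + 6) = -5*341/45 = -341/9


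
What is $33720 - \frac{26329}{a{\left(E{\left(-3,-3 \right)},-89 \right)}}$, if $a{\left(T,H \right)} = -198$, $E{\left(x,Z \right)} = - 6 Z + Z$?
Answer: $\frac{6702889}{198} \approx 33853.0$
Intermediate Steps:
$E{\left(x,Z \right)} = - 5 Z$
$33720 - \frac{26329}{a{\left(E{\left(-3,-3 \right)},-89 \right)}} = 33720 - \frac{26329}{-198} = 33720 - 26329 \left(- \frac{1}{198}\right) = 33720 - - \frac{26329}{198} = 33720 + \frac{26329}{198} = \frac{6702889}{198}$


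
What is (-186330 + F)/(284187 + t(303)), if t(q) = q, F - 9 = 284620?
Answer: 98299/284490 ≈ 0.34553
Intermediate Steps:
F = 284629 (F = 9 + 284620 = 284629)
(-186330 + F)/(284187 + t(303)) = (-186330 + 284629)/(284187 + 303) = 98299/284490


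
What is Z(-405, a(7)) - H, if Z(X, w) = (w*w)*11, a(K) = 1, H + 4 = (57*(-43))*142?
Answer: 348057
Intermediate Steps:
H = -348046 (H = -4 + (57*(-43))*142 = -4 - 2451*142 = -4 - 348042 = -348046)
Z(X, w) = 11*w² (Z(X, w) = w²*11 = 11*w²)
Z(-405, a(7)) - H = 11*1² - 1*(-348046) = 11*1 + 348046 = 11 + 348046 = 348057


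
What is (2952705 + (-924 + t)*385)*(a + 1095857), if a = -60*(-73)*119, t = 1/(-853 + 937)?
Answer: 50393997394895/12 ≈ 4.1995e+12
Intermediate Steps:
t = 1/84 ≈ 0.011905
a = 521220 (a = 4380*119 = 521220)
(2952705 + (-924 + t)*385)*(a + 1095857) = (2952705 + (-924 + 1/84)*385)*(521220 + 1095857) = (2952705 - 77615/84*385)*1617077 = (2952705 - 4268825/12)*1617077 = (31163635/12)*1617077 = 50393997394895/12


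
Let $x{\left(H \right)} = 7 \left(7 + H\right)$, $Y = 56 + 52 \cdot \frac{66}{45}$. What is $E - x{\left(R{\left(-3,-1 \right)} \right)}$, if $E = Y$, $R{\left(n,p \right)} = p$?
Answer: $\frac{1354}{15} \approx 90.267$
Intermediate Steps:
$Y = \frac{1984}{15}$ ($Y = 56 + 52 \cdot 66 \cdot \frac{1}{45} = 56 + 52 \cdot \frac{22}{15} = 56 + \frac{1144}{15} = \frac{1984}{15} \approx 132.27$)
$x{\left(H \right)} = 49 + 7 H$
$E = \frac{1984}{15} \approx 132.27$
$E - x{\left(R{\left(-3,-1 \right)} \right)} = \frac{1984}{15} - \left(49 + 7 \left(-1\right)\right) = \frac{1984}{15} - \left(49 - 7\right) = \frac{1984}{15} - 42 = \frac{1354}{15}$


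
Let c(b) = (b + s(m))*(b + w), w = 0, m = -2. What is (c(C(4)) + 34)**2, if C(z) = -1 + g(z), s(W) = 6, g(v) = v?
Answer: 3721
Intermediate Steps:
C(z) = -1 + z
c(b) = b*(6 + b) (c(b) = (b + 6)*(b + 0) = (6 + b)*b = b*(6 + b))
(c(C(4)) + 34)**2 = ((-1 + 4)*(6 + (-1 + 4)) + 34)**2 = (3*(6 + 3) + 34)**2 = (3*9 + 34)**2 = (27 + 34)**2 = 61**2 = 3721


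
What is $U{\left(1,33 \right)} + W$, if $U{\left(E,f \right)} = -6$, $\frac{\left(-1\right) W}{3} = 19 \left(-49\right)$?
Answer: $2787$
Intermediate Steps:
$W = 2793$ ($W = - 3 \cdot 19 \left(-49\right) = \left(-3\right) \left(-931\right) = 2793$)
$U{\left(1,33 \right)} + W = -6 + 2793 = 2787$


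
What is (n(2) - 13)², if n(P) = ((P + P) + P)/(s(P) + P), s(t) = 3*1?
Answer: 3481/25 ≈ 139.24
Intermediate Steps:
s(t) = 3
n(P) = 3*P/(3 + P) (n(P) = ((P + P) + P)/(3 + P) = (2*P + P)/(3 + P) = (3*P)/(3 + P) = 3*P/(3 + P))
(n(2) - 13)² = (3*2/(3 + 2) - 13)² = (3*2/5 - 13)² = (3*2*(⅕) - 13)² = (6/5 - 13)² = (-59/5)² = 3481/25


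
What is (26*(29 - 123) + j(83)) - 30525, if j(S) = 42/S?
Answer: -2736385/83 ≈ -32969.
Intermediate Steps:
(26*(29 - 123) + j(83)) - 30525 = (26*(29 - 123) + 42/83) - 30525 = (26*(-94) + 42*(1/83)) - 30525 = (-2444 + 42/83) - 30525 = -202810/83 - 30525 = -2736385/83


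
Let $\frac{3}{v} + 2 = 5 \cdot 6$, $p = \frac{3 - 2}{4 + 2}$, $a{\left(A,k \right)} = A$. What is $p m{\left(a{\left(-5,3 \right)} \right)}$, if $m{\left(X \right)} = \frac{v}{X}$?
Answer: $- \frac{1}{280} \approx -0.0035714$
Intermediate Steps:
$p = \frac{1}{6}$ ($p = 1 \cdot \frac{1}{6} = \frac{1}{6} \approx 0.16667$)
$v = \frac{3}{28}$ ($v = \frac{3}{-2 + 5 \cdot 6} = \frac{3}{-2 + 30} = \frac{3}{28} \approx 0.10714$)
$m{\left(X \right)} = \frac{3}{28 X}$
$p m{\left(a{\left(-5,3 \right)} \right)} = \frac{\frac{3}{28} \frac{1}{-5}}{6} = \frac{\frac{3}{28} \left(- \frac{1}{5}\right)}{6} = \frac{1}{6} \left(- \frac{3}{140}\right) = - \frac{1}{280}$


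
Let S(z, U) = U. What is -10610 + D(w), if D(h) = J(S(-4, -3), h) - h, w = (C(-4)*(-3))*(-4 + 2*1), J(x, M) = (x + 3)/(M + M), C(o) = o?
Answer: -10586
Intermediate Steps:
J(x, M) = (3 + x)/(2*M) (J(x, M) = (3 + x)/((2*M)) = (3 + x)*(1/(2*M)) = (3 + x)/(2*M))
w = -24 (w = (-4*(-3))*(-4 + 2*1) = 12*(-4 + 2) = 12*(-2) = -24)
D(h) = -h (D(h) = (3 - 3)/(2*h) - h = (1/2)*0/h - h = 0 - h = -h)
-10610 + D(w) = -10610 - 1*(-24) = -10610 + 24 = -10586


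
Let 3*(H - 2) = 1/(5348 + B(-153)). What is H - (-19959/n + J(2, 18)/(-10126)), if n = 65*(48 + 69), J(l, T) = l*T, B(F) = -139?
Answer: 309414601646/66855978345 ≈ 4.6281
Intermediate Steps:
J(l, T) = T*l
n = 7605 (n = 65*117 = 7605)
H = 31255/15627 (H = 2 + 1/(3*(5348 - 139)) = 2 + (⅓)/5209 = 2 + (⅓)*(1/5209) = 2 + 1/15627 = 31255/15627 ≈ 2.0001)
H - (-19959/n + J(2, 18)/(-10126)) = 31255/15627 - (-19959/7605 + (18*2)/(-10126)) = 31255/15627 - (-19959*1/7605 + 36*(-1/10126)) = 31255/15627 - (-6653/2535 - 18/5063) = 31255/15627 - 1*(-33729769/12834705) = 31255/15627 + 33729769/12834705 = 309414601646/66855978345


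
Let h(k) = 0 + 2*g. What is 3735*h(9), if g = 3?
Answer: 22410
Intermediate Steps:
h(k) = 6 (h(k) = 0 + 2*3 = 0 + 6 = 6)
3735*h(9) = 3735*6 = 22410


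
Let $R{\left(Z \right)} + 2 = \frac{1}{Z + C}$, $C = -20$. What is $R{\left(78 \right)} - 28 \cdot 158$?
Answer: $- \frac{256707}{58} \approx -4426.0$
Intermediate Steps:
$R{\left(Z \right)} = -2 + \frac{1}{-20 + Z}$ ($R{\left(Z \right)} = -2 + \frac{1}{Z - 20} = -2 + \frac{1}{-20 + Z}$)
$R{\left(78 \right)} - 28 \cdot 158 = \frac{41 - 156}{-20 + 78} - 28 \cdot 158 = \frac{41 - 156}{58} - 4424 = \frac{1}{58} \left(-115\right) - 4424 = - \frac{115}{58} - 4424 = - \frac{256707}{58}$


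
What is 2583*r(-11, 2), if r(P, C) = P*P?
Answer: 312543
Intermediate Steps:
r(P, C) = P²
2583*r(-11, 2) = 2583*(-11)² = 2583*121 = 312543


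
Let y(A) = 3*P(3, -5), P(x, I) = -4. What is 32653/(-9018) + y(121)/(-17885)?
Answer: -583890689/161286930 ≈ -3.6202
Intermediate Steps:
y(A) = -12 (y(A) = 3*(-4) = -12)
32653/(-9018) + y(121)/(-17885) = 32653/(-9018) - 12/(-17885) = 32653*(-1/9018) - 12*(-1/17885) = -32653/9018 + 12/17885 = -583890689/161286930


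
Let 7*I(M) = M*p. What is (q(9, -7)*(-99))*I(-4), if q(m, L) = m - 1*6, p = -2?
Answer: -2376/7 ≈ -339.43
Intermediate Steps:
q(m, L) = -6 + m (q(m, L) = m - 6 = -6 + m)
I(M) = -2*M/7 (I(M) = (M*(-2))/7 = (-2*M)/7 = -2*M/7)
(q(9, -7)*(-99))*I(-4) = ((-6 + 9)*(-99))*(-2/7*(-4)) = (3*(-99))*(8/7) = -297*8/7 = -2376/7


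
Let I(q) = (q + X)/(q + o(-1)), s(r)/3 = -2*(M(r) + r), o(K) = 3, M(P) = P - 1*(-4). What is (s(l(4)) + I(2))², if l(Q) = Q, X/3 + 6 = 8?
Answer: 123904/25 ≈ 4956.2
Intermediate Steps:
X = 6 (X = -18 + 3*8 = -18 + 24 = 6)
M(P) = 4 + P (M(P) = P + 4 = 4 + P)
s(r) = -24 - 12*r (s(r) = 3*(-2*((4 + r) + r)) = 3*(-2*(4 + 2*r)) = 3*(-8 - 4*r) = -24 - 12*r)
I(q) = (6 + q)/(3 + q) (I(q) = (q + 6)/(q + 3) = (6 + q)/(3 + q))
(s(l(4)) + I(2))² = ((-24 - 12*4) + (6 + 2)/(3 + 2))² = ((-24 - 48) + 8/5)² = (-72 + (⅕)*8)² = (-72 + 8/5)² = (-352/5)² = 123904/25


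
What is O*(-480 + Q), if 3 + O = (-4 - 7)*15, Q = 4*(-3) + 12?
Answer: 80640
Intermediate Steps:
Q = 0 (Q = -12 + 12 = 0)
O = -168 (O = -3 + (-4 - 7)*15 = -3 - 11*15 = -3 - 165 = -168)
O*(-480 + Q) = -168*(-480 + 0) = -168*(-480) = 80640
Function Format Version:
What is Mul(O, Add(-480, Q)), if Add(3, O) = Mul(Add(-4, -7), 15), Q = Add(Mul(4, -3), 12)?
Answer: 80640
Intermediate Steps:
Q = 0 (Q = Add(-12, 12) = 0)
O = -168 (O = Add(-3, Mul(Add(-4, -7), 15)) = Add(-3, Mul(-11, 15)) = Add(-3, -165) = -168)
Mul(O, Add(-480, Q)) = Mul(-168, Add(-480, 0)) = Mul(-168, -480) = 80640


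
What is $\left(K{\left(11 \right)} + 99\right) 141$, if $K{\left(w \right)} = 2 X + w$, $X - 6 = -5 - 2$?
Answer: $15228$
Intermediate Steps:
$X = -1$ ($X = 6 - 7 = -1$)
$K{\left(w \right)} = -2 + w$ ($K{\left(w \right)} = 2 \left(-1\right) + w = -2 + w$)
$\left(K{\left(11 \right)} + 99\right) 141 = \left(\left(-2 + 11\right) + 99\right) 141 = \left(9 + 99\right) 141 = 108 \cdot 141 = 15228$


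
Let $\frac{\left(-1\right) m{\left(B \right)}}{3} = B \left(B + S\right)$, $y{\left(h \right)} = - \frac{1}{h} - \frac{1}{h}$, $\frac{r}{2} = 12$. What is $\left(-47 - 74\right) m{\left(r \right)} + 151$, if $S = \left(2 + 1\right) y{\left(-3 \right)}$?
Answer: $226663$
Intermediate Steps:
$r = 24$ ($r = 2 \cdot 12 = 24$)
$y{\left(h \right)} = - \frac{2}{h}$
$S = 2$ ($S = \left(2 + 1\right) \left(- \frac{2}{-3}\right) = 3 \left(\left(-2\right) \left(- \frac{1}{3}\right)\right) = 3 \cdot \frac{2}{3} = 2$)
$m{\left(B \right)} = - 3 B \left(2 + B\right)$ ($m{\left(B \right)} = - 3 B \left(B + 2\right) = - 3 B \left(2 + B\right)$)
$\left(-47 - 74\right) m{\left(r \right)} + 151 = \left(-47 - 74\right) \left(\left(-3\right) 24 \left(2 + 24\right)\right) + 151 = - 121 \left(\left(-3\right) 24 \cdot 26\right) + 151 = \left(-121\right) \left(-1872\right) + 151 = 226512 + 151 = 226663$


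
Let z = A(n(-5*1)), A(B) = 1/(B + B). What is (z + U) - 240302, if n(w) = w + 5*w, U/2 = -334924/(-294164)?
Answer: -1060312988741/4412460 ≈ -2.4030e+5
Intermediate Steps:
U = 167462/73541 (U = 2*(-334924/(-294164)) = 2*(-334924*(-1/294164)) = 2*(83731/73541) = 167462/73541 ≈ 2.2771)
n(w) = 6*w
A(B) = 1/(2*B)
z = -1/60 (z = 1/(2*((6*(-5*1)))) = 1/(2*((6*(-5)))) = (½)/(-30) = (½)*(-1/30) = -1/60 ≈ -0.016667)
(z + U) - 240302 = (-1/60 + 167462/73541) - 240302 = 9974179/4412460 - 240302 = -1060312988741/4412460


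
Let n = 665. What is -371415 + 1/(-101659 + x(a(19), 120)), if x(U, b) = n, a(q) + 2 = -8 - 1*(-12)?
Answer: -37510686511/100994 ≈ -3.7142e+5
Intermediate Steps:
a(q) = 2 (a(q) = -2 + (-8 - 1*(-12)) = -2 + (-8 + 12) = -2 + 4 = 2)
x(U, b) = 665
-371415 + 1/(-101659 + x(a(19), 120)) = -371415 + 1/(-101659 + 665) = -371415 + 1/(-100994) = -371415 - 1/100994 = -37510686511/100994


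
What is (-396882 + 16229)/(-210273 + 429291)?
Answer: -380653/219018 ≈ -1.7380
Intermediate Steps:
(-396882 + 16229)/(-210273 + 429291) = -380653/219018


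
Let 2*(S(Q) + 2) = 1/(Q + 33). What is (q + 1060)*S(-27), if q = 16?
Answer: -6187/3 ≈ -2062.3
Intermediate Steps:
S(Q) = -2 + 1/(2*(33 + Q)) (S(Q) = -2 + 1/(2*(Q + 33)) = -2 + 1/(2*(33 + Q)))
(q + 1060)*S(-27) = (16 + 1060)*((-131 - 4*(-27))/(2*(33 - 27))) = 1076*((½)*(-131 + 108)/6) = 1076*((½)*(⅙)*(-23)) = 1076*(-23/12) = -6187/3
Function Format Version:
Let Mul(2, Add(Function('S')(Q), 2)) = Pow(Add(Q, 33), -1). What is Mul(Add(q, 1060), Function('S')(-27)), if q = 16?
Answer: Rational(-6187, 3) ≈ -2062.3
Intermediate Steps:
Function('S')(Q) = Add(-2, Mul(Rational(1, 2), Pow(Add(33, Q), -1))) (Function('S')(Q) = Add(-2, Mul(Rational(1, 2), Pow(Add(Q, 33), -1))) = Add(-2, Mul(Rational(1, 2), Pow(Add(33, Q), -1))))
Mul(Add(q, 1060), Function('S')(-27)) = Mul(Add(16, 1060), Mul(Rational(1, 2), Pow(Add(33, -27), -1), Add(-131, Mul(-4, -27)))) = Mul(1076, Mul(Rational(1, 2), Pow(6, -1), Add(-131, 108))) = Mul(1076, Mul(Rational(1, 2), Rational(1, 6), -23)) = Mul(1076, Rational(-23, 12)) = Rational(-6187, 3)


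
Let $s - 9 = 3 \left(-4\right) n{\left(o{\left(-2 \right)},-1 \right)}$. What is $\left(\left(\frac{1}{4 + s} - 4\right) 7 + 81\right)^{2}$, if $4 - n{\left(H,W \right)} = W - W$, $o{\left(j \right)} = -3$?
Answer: $\frac{69696}{25} \approx 2787.8$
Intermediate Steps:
$n{\left(H,W \right)} = 4$ ($n{\left(H,W \right)} = 4 - \left(W - W\right) = 4 - 0 = 4 + 0 = 4$)
$s = -39$ ($s = 9 + 3 \left(-4\right) 4 = 9 - 48 = -39$)
$\left(\left(\frac{1}{4 + s} - 4\right) 7 + 81\right)^{2} = \left(\left(\frac{1}{4 - 39} - 4\right) 7 + 81\right)^{2} = \left(\left(\frac{1}{-35} - 4\right) 7 + 81\right)^{2} = \left(\left(- \frac{1}{35} - 4\right) 7 + 81\right)^{2} = \left(\left(- \frac{141}{35}\right) 7 + 81\right)^{2} = \left(- \frac{141}{5} + 81\right)^{2} = \left(\frac{264}{5}\right)^{2} = \frac{69696}{25}$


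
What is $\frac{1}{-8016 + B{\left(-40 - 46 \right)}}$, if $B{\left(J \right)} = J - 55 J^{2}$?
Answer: $- \frac{1}{414882} \approx -2.4103 \cdot 10^{-6}$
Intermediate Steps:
$\frac{1}{-8016 + B{\left(-40 - 46 \right)}} = \frac{1}{-8016 + \left(-40 - 46\right) \left(1 - 55 \left(-40 - 46\right)\right)} = \frac{1}{-8016 - 86 \left(1 - -4730\right)} = \frac{1}{-8016 - 86 \left(1 + 4730\right)} = \frac{1}{-8016 - 406866} = \frac{1}{-414882} = - \frac{1}{414882}$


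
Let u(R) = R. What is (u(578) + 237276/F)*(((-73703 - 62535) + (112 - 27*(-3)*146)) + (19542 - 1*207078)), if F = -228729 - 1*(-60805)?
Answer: -7548208353364/41981 ≈ -1.7980e+8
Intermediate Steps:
F = -167924 (F = -228729 + 60805 = -167924)
(u(578) + 237276/F)*(((-73703 - 62535) + (112 - 27*(-3)*146)) + (19542 - 1*207078)) = (578 + 237276/(-167924))*(((-73703 - 62535) + (112 - 27*(-3)*146)) + (19542 - 1*207078)) = (578 + 237276*(-1/167924))*((-136238 + (112 + 81*146)) + (19542 - 207078)) = (578 - 59319/41981)*((-136238 + (112 + 11826)) - 187536) = 24205699*((-136238 + 11938) - 187536)/41981 = 24205699*(-124300 - 187536)/41981 = (24205699/41981)*(-311836) = -7548208353364/41981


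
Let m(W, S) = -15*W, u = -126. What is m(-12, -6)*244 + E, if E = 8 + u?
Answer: 43802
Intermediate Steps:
E = -118 (E = 8 - 126 = -118)
m(-12, -6)*244 + E = -15*(-12)*244 - 118 = 180*244 - 118 = 43920 - 118 = 43802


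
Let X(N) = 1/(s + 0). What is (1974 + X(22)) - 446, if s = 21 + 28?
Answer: 74873/49 ≈ 1528.0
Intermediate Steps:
s = 49
X(N) = 1/49 (X(N) = 1/(49 + 0) = 1/49)
(1974 + X(22)) - 446 = (1974 + 1/49) - 446 = 96727/49 - 446 = 74873/49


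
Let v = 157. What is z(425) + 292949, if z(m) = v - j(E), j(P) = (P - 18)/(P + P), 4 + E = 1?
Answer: 586205/2 ≈ 2.9310e+5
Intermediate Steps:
E = -3 (E = -4 + 1 = -3)
j(P) = (-18 + P)/(2*P) (j(P) = (-18 + P)/((2*P)) = (-18 + P)*(1/(2*P)) = (-18 + P)/(2*P))
z(m) = 307/2 (z(m) = 157 - (-18 - 3)/(2*(-3)) = 157 - (-1)*(-21)/(2*3) = 157 - 1*7/2 = 157 - 7/2 = 307/2)
z(425) + 292949 = 307/2 + 292949 = 586205/2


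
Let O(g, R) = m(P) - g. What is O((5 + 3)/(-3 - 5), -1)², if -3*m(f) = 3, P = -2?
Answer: 0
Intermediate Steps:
m(f) = -1 (m(f) = -⅓*3 = -1)
O(g, R) = -1 - g
O((5 + 3)/(-3 - 5), -1)² = (-1 - (5 + 3)/(-3 - 5))² = (-1 - 8/(-8))² = (-1 - 8*(-1)/8)² = (-1 - 1*(-1))² = (-1 + 1)² = 0² = 0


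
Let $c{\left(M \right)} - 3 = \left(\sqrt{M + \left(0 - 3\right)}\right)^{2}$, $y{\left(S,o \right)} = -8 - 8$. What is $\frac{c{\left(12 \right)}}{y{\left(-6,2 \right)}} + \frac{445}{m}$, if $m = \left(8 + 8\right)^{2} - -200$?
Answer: $\frac{103}{456} \approx 0.22588$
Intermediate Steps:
$y{\left(S,o \right)} = -16$
$m = 456$ ($m = 16^{2} + 200 = 256 + 200 = 456$)
$c{\left(M \right)} = M$ ($c{\left(M \right)} = 3 + \left(\sqrt{M + \left(0 - 3\right)}\right)^{2} = 3 + \left(\sqrt{M - 3}\right)^{2} = 3 + \left(\sqrt{-3 + M}\right)^{2} = 3 + \left(-3 + M\right) = M$)
$\frac{c{\left(12 \right)}}{y{\left(-6,2 \right)}} + \frac{445}{m} = \frac{12}{-16} + \frac{445}{456} = 12 \left(- \frac{1}{16}\right) + 445 \cdot \frac{1}{456} = - \frac{3}{4} + \frac{445}{456} = \frac{103}{456}$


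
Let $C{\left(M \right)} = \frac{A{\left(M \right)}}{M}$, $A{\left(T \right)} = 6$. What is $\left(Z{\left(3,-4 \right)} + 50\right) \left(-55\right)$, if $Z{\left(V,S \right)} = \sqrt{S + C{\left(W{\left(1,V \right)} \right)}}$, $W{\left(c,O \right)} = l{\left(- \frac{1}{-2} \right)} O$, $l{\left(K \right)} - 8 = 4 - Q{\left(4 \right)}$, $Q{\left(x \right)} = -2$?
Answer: $-2750 - \frac{165 i \sqrt{21}}{7} \approx -2750.0 - 108.02 i$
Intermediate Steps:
$l{\left(K \right)} = 14$ ($l{\left(K \right)} = 8 + \left(4 - -2\right) = 8 + \left(4 + 2\right) = 8 + 6 = 14$)
$W{\left(c,O \right)} = 14 O$
$C{\left(M \right)} = \frac{6}{M}$
$Z{\left(V,S \right)} = \sqrt{S + \frac{3}{7 V}}$ ($Z{\left(V,S \right)} = \sqrt{S + \frac{6}{14 V}} = \sqrt{S + 6 \frac{1}{14 V}} = \sqrt{S + \frac{3}{7 V}}$)
$\left(Z{\left(3,-4 \right)} + 50\right) \left(-55\right) = \left(\frac{\sqrt{\frac{21}{3} + 49 \left(-4\right)}}{7} + 50\right) \left(-55\right) = \left(\frac{\sqrt{21 \cdot \frac{1}{3} - 196}}{7} + 50\right) \left(-55\right) = \left(\frac{\sqrt{7 - 196}}{7} + 50\right) \left(-55\right) = \left(\frac{\sqrt{-189}}{7} + 50\right) \left(-55\right) = \left(\frac{3 i \sqrt{21}}{7} + 50\right) \left(-55\right) = \left(50 + \frac{3 i \sqrt{21}}{7}\right) \left(-55\right) = -2750 - \frac{165 i \sqrt{21}}{7}$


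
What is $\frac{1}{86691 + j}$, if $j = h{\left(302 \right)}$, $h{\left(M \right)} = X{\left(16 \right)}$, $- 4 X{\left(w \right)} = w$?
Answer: $\frac{1}{86687} \approx 1.1536 \cdot 10^{-5}$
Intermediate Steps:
$X{\left(w \right)} = - \frac{w}{4}$
$h{\left(M \right)} = -4$ ($h{\left(M \right)} = \left(- \frac{1}{4}\right) 16 = -4$)
$j = -4$
$\frac{1}{86691 + j} = \frac{1}{86691 - 4} = \frac{1}{86687}$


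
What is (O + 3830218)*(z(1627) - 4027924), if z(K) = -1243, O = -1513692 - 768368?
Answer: -6237787124386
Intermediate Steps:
O = -2282060
(O + 3830218)*(z(1627) - 4027924) = (-2282060 + 3830218)*(-1243 - 4027924) = 1548158*(-4029167) = -6237787124386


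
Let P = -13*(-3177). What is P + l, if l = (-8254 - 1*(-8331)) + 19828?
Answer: 61206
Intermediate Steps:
P = 41301
l = 19905 (l = (-8254 + 8331) + 19828 = 77 + 19828 = 19905)
P + l = 41301 + 19905 = 61206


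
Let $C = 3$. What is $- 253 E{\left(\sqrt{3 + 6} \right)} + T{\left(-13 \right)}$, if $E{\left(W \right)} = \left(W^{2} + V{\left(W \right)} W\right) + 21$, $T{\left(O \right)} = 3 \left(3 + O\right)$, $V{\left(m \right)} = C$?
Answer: $-9897$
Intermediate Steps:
$V{\left(m \right)} = 3$
$T{\left(O \right)} = 9 + 3 O$
$E{\left(W \right)} = 21 + W^{2} + 3 W$ ($E{\left(W \right)} = \left(W^{2} + 3 W\right) + 21 = 21 + W^{2} + 3 W$)
$- 253 E{\left(\sqrt{3 + 6} \right)} + T{\left(-13 \right)} = - 253 \left(21 + \left(\sqrt{3 + 6}\right)^{2} + 3 \sqrt{3 + 6}\right) + \left(9 + 3 \left(-13\right)\right) = - 253 \left(21 + \left(\sqrt{9}\right)^{2} + 3 \sqrt{9}\right) + \left(9 - 39\right) = - 253 \left(21 + 3^{2} + 3 \cdot 3\right) - 30 = - 253 \left(21 + 9 + 9\right) - 30 = \left(-253\right) 39 - 30 = -9867 - 30 = -9897$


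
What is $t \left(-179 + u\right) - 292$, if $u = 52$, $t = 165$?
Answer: $-21247$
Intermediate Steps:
$t \left(-179 + u\right) - 292 = 165 \left(-179 + 52\right) - 292 = 165 \left(-127\right) - 292 = -20955 - 292 = -21247$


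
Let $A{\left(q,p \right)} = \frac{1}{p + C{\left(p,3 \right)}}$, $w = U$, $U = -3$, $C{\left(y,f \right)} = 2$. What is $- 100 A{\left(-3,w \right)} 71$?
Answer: $7100$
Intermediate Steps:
$w = -3$
$A{\left(q,p \right)} = \frac{1}{2 + p}$ ($A{\left(q,p \right)} = \frac{1}{p + 2} = \frac{1}{2 + p}$)
$- 100 A{\left(-3,w \right)} 71 = - \frac{100}{2 - 3} \cdot 71 = - \frac{100}{-1} \cdot 71 = \left(-100\right) \left(-1\right) 71 = 100 \cdot 71 = 7100$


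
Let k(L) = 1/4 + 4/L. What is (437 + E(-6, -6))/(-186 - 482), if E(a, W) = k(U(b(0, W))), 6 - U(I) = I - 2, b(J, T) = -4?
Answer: -5251/8016 ≈ -0.65506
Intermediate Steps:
U(I) = 8 - I (U(I) = 6 - (I - 2) = 6 - (-2 + I) = 6 + (2 - I) = 8 - I)
k(L) = ¼ + 4/L (k(L) = 1*(¼) + 4/L = ¼ + 4/L)
E(a, W) = 7/12 (E(a, W) = (16 + (8 - 1*(-4)))/(4*(8 - 1*(-4))) = (16 + (8 + 4))/(4*(8 + 4)) = (¼)*(16 + 12)/12 = (¼)*(1/12)*28 = 7/12)
(437 + E(-6, -6))/(-186 - 482) = (437 + 7/12)/(-186 - 482) = (5251/12)/(-668) = (5251/12)*(-1/668) = -5251/8016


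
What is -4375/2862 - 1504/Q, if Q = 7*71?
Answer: -6478823/1422414 ≈ -4.5548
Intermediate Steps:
Q = 497
-4375/2862 - 1504/Q = -4375/2862 - 1504/497 = -6478823/1422414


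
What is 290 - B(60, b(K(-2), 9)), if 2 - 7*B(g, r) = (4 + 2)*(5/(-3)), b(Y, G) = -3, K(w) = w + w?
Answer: 2018/7 ≈ 288.29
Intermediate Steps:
K(w) = 2*w
B(g, r) = 12/7 (B(g, r) = 2/7 - (4 + 2)*5/(-3)/7 = 2/7 - 6*5*(-⅓)/7 = 2/7 - 6*(-5)/(7*3) = 2/7 - ⅐*(-10) = 2/7 + 10/7 = 12/7)
290 - B(60, b(K(-2), 9)) = 290 - 1*12/7 = 290 - 12/7 = 2018/7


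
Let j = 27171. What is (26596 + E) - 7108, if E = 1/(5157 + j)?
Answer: 630008065/32328 ≈ 19488.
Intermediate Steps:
E = 1/32328 (E = 1/(5157 + 27171) = 1/32328 ≈ 3.0933e-5)
(26596 + E) - 7108 = (26596 + 1/32328) - 7108 = 859795489/32328 - 7108 = 630008065/32328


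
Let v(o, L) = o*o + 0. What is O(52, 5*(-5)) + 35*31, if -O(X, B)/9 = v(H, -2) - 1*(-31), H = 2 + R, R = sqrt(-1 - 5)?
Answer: 824 - 36*I*sqrt(6) ≈ 824.0 - 88.182*I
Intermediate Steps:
R = I*sqrt(6) (R = sqrt(-6) = I*sqrt(6) ≈ 2.4495*I)
H = 2 + I*sqrt(6) ≈ 2.0 + 2.4495*I
v(o, L) = o**2 (v(o, L) = o**2 + 0 = o**2)
O(X, B) = -279 - 9*(2 + I*sqrt(6))**2 (O(X, B) = -9*((2 + I*sqrt(6))**2 - 1*(-31)) = -9*((2 + I*sqrt(6))**2 + 31) = -9*(31 + (2 + I*sqrt(6))**2) = -279 - 9*(2 + I*sqrt(6))**2)
O(52, 5*(-5)) + 35*31 = (-261 - 36*I*sqrt(6)) + 35*31 = (-261 - 36*I*sqrt(6)) + 1085 = 824 - 36*I*sqrt(6)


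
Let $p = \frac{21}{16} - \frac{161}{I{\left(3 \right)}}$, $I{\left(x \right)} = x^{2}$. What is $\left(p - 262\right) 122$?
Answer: $- \frac{2447015}{72} \approx -33986.0$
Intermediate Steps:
$p = - \frac{2387}{144}$ ($p = \frac{21}{16} - \frac{161}{3^{2}} = 21 \cdot \frac{1}{16} - \frac{161}{9} = \frac{21}{16} - \frac{161}{9} = - \frac{2387}{144} \approx -16.576$)
$\left(p - 262\right) 122 = \left(- \frac{2387}{144} - 262\right) 122 = \left(- \frac{40115}{144}\right) 122 = - \frac{2447015}{72}$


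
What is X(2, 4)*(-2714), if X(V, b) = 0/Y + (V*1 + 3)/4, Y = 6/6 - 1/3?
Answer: -6785/2 ≈ -3392.5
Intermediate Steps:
Y = 2/3 (Y = 6*(1/6) - 1*1/3 = 1 - 1/3 = 2/3 ≈ 0.66667)
X(V, b) = 3/4 + V/4 (X(V, b) = 0/(2/3) + (V*1 + 3)/4 = 0*(3/2) + (V + 3)*(1/4) = 0 + (3 + V)*(1/4) = 0 + (3/4 + V/4) = 3/4 + V/4)
X(2, 4)*(-2714) = (3/4 + (1/4)*2)*(-2714) = (3/4 + 1/2)*(-2714) = (5/4)*(-2714) = -6785/2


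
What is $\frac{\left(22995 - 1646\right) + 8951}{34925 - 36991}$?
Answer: $- \frac{15150}{1033} \approx -14.666$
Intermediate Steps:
$\frac{\left(22995 - 1646\right) + 8951}{34925 - 36991} = \frac{\left(22995 - 1646\right) + 8951}{-2066} = \left(21349 + 8951\right) \left(- \frac{1}{2066}\right) = 30300 \left(- \frac{1}{2066}\right) = - \frac{15150}{1033}$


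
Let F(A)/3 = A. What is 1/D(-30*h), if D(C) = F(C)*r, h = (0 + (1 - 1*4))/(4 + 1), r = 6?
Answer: 1/324 ≈ 0.0030864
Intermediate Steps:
F(A) = 3*A
h = -3/5 (h = (0 + (1 - 4))/5 = (0 - 3)*(1/5) = -3*1/5 = -3/5 ≈ -0.60000)
D(C) = 18*C (D(C) = (3*C)*6 = 18*C)
1/D(-30*h) = 1/(18*(-30*(-3/5))) = 1/(18*18) = 1/324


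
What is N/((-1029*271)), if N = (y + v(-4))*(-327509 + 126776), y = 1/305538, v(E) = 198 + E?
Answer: 3966107571803/28400673714 ≈ 139.65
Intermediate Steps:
y = 1/305538 ≈ 3.2729e-6
N = -3966107571803/101846 (N = (1/305538 + (198 - 4))*(-327509 + 126776) = (1/305538 + 194)*(-200733) = (59274373/305538)*(-200733) = -3966107571803/101846 ≈ -3.8942e+7)
N/((-1029*271)) = -3966107571803/(101846*((-1029*271))) = -3966107571803/101846/(-278859) = -3966107571803/101846*(-1/278859) = 3966107571803/28400673714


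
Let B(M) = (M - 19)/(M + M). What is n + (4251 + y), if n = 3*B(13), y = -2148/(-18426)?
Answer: 169689688/39923 ≈ 4250.4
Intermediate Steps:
y = 358/3071 (y = -2148*(-1/18426) = 358/3071 ≈ 0.11657)
B(M) = (-19 + M)/(2*M) (B(M) = (-19 + M)/((2*M)) = (-19 + M)*(1/(2*M)) = (-19 + M)/(2*M))
n = -9/13 (n = 3*((½)*(-19 + 13)/13) = 3*((½)*(1/13)*(-6)) = 3*(-3/13) = -9/13 ≈ -0.69231)
n + (4251 + y) = -9/13 + (4251 + 358/3071) = -9/13 + 13055179/3071 = 169689688/39923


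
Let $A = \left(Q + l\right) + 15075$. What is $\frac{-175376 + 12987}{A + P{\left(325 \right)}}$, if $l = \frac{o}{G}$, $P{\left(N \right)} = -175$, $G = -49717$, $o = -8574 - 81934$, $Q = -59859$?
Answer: $\frac{8073493913}{2235136095} \approx 3.6121$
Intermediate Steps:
$o = -90508$ ($o = -8574 - 81934 = -90508$)
$l = \frac{90508}{49717}$ ($l = - \frac{90508}{-49717} = \left(-90508\right) \left(- \frac{1}{49717}\right) = \frac{90508}{49717} \approx 1.8205$)
$A = - \frac{2226435620}{49717}$ ($A = \left(-59859 + \frac{90508}{49717}\right) + 15075 = - \frac{2975919395}{49717} + 15075 = - \frac{2226435620}{49717} \approx -44782.0$)
$\frac{-175376 + 12987}{A + P{\left(325 \right)}} = \frac{-175376 + 12987}{- \frac{2226435620}{49717} - 175} = - \frac{162389}{- \frac{2235136095}{49717}} = \left(-162389\right) \left(- \frac{49717}{2235136095}\right) = \frac{8073493913}{2235136095}$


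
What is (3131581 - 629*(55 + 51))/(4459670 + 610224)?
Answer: 3064907/5069894 ≈ 0.60453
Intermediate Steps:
(3131581 - 629*(55 + 51))/(4459670 + 610224) = (3131581 - 629*106)/5069894 = (3131581 - 66674)*(1/5069894) = 3064907*(1/5069894) = 3064907/5069894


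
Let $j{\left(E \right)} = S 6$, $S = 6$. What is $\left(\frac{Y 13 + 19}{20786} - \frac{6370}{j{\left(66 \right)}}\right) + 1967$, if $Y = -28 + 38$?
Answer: $\frac{167437097}{93537} \approx 1790.1$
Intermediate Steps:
$Y = 10$
$j{\left(E \right)} = 36$ ($j{\left(E \right)} = 6 \cdot 6 = 36$)
$\left(\frac{Y 13 + 19}{20786} - \frac{6370}{j{\left(66 \right)}}\right) + 1967 = \left(\frac{10 \cdot 13 + 19}{20786} - \frac{6370}{36}\right) + 1967 = \left(\left(130 + 19\right) \frac{1}{20786} - \frac{3185}{18}\right) + 1967 = \left(149 \cdot \frac{1}{20786} - \frac{3185}{18}\right) + 1967 = \left(\frac{149}{20786} - \frac{3185}{18}\right) + 1967 = - \frac{16550182}{93537} + 1967 = \frac{167437097}{93537}$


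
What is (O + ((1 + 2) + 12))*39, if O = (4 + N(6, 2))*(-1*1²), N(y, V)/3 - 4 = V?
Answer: -273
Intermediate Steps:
N(y, V) = 12 + 3*V
O = -22 (O = (4 + (12 + 3*2))*(-1*1²) = (4 + (12 + 6))*(-1*1) = (4 + 18)*(-1) = 22*(-1) = -22)
(O + ((1 + 2) + 12))*39 = (-22 + ((1 + 2) + 12))*39 = (-22 + (3 + 12))*39 = (-22 + 15)*39 = -7*39 = -273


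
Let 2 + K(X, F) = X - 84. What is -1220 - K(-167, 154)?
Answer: -967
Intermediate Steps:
K(X, F) = -86 + X (K(X, F) = -2 + (X - 84) = -2 + (-84 + X) = -86 + X)
-1220 - K(-167, 154) = -1220 - (-86 - 167) = -1220 - 1*(-253) = -1220 + 253 = -967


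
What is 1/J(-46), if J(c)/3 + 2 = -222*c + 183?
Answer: 1/31179 ≈ 3.2073e-5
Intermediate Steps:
J(c) = 543 - 666*c (J(c) = -6 + 3*(-222*c + 183) = -6 + 3*(183 - 222*c) = -6 + (549 - 666*c) = 543 - 666*c)
1/J(-46) = 1/(543 - 666*(-46)) = 1/(543 + 30636) = 1/31179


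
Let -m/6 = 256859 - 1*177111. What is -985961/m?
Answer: 985961/478488 ≈ 2.0606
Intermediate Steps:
m = -478488 (m = -6*(256859 - 1*177111) = -6*(256859 - 177111) = -6*79748 = -478488)
-985961/m = -985961/(-478488) = -985961*(-1/478488) = 985961/478488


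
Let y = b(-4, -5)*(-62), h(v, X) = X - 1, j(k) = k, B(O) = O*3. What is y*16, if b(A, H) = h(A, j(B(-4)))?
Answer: 12896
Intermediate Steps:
B(O) = 3*O
h(v, X) = -1 + X
b(A, H) = -13 (b(A, H) = -1 + 3*(-4) = -1 - 12 = -13)
y = 806 (y = -13*(-62) = 806)
y*16 = 806*16 = 12896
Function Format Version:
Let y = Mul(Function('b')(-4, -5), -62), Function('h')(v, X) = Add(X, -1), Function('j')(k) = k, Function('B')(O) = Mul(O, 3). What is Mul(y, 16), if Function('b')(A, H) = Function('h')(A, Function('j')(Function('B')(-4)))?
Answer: 12896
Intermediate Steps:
Function('B')(O) = Mul(3, O)
Function('h')(v, X) = Add(-1, X)
Function('b')(A, H) = -13 (Function('b')(A, H) = Add(-1, Mul(3, -4)) = Add(-1, -12) = -13)
y = 806 (y = Mul(-13, -62) = 806)
Mul(y, 16) = Mul(806, 16) = 12896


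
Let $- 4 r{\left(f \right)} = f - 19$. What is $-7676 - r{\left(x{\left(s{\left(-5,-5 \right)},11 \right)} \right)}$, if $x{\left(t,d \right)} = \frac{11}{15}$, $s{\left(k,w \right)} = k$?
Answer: $- \frac{230417}{30} \approx -7680.6$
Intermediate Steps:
$x{\left(t,d \right)} = \frac{11}{15}$ ($x{\left(t,d \right)} = 11 \cdot \frac{1}{15} = \frac{11}{15}$)
$r{\left(f \right)} = \frac{19}{4} - \frac{f}{4}$ ($r{\left(f \right)} = - \frac{f - 19}{4} = - \frac{-19 + f}{4} = \frac{19}{4} - \frac{f}{4}$)
$-7676 - r{\left(x{\left(s{\left(-5,-5 \right)},11 \right)} \right)} = -7676 - \left(\frac{19}{4} - \frac{11}{60}\right) = -7676 - \frac{137}{30} = - \frac{230417}{30}$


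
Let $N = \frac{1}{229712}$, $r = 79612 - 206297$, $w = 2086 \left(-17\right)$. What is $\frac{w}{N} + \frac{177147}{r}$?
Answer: $- \frac{1031981957277787}{126685} \approx -8.146 \cdot 10^{9}$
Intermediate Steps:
$w = -35462$
$r = -126685$ ($r = 79612 - 206297 = -126685$)
$N = \frac{1}{229712} \approx 4.3533 \cdot 10^{-6}$
$\frac{w}{N} + \frac{177147}{r} = - 35462 \frac{1}{\frac{1}{229712}} + \frac{177147}{-126685} = \left(-35462\right) 229712 + 177147 \left(- \frac{1}{126685}\right) = -8146046944 - \frac{177147}{126685} = - \frac{1031981957277787}{126685}$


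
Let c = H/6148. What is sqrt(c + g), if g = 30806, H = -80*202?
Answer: sqrt(72768929934)/1537 ≈ 175.51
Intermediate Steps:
H = -16160
c = -4040/1537 (c = -16160/6148 = -16160*1/6148 = -4040/1537 ≈ -2.6285)
sqrt(c + g) = sqrt(-4040/1537 + 30806) = sqrt(47344782/1537) = sqrt(72768929934)/1537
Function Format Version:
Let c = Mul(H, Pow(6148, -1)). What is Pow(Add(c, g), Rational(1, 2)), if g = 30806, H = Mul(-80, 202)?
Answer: Mul(Rational(1, 1537), Pow(72768929934, Rational(1, 2))) ≈ 175.51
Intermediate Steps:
H = -16160
c = Rational(-4040, 1537) (c = Mul(-16160, Pow(6148, -1)) = Mul(-16160, Rational(1, 6148)) = Rational(-4040, 1537) ≈ -2.6285)
Pow(Add(c, g), Rational(1, 2)) = Pow(Add(Rational(-4040, 1537), 30806), Rational(1, 2)) = Pow(Rational(47344782, 1537), Rational(1, 2)) = Mul(Rational(1, 1537), Pow(72768929934, Rational(1, 2)))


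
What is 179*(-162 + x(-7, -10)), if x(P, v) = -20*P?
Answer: -3938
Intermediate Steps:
179*(-162 + x(-7, -10)) = 179*(-162 - 20*(-7)) = 179*(-162 + 140) = 179*(-22) = -3938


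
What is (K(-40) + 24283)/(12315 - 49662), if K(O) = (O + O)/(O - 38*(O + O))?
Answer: -1821223/2801025 ≈ -0.65020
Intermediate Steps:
K(O) = -2/75 (K(O) = (2*O)/(O - 76*O) = (2*O)/((-75*O)) = (2*O)*(-1/(75*O)) = -2/75)
(K(-40) + 24283)/(12315 - 49662) = (-2/75 + 24283)/(12315 - 49662) = (1821223/75)/(-37347) = (1821223/75)*(-1/37347) = -1821223/2801025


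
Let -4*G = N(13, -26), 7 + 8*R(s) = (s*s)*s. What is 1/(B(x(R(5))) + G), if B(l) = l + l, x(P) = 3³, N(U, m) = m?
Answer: 2/121 ≈ 0.016529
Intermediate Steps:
R(s) = -7/8 + s³/8 (R(s) = -7/8 + ((s*s)*s)/8 = -7/8 + (s²*s)/8 = -7/8 + s³/8)
x(P) = 27
G = 13/2 (G = -¼*(-26) = 13/2 ≈ 6.5000)
B(l) = 2*l
1/(B(x(R(5))) + G) = 1/(2*27 + 13/2) = 1/(54 + 13/2) = 1/(121/2) = 2/121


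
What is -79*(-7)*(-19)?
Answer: -10507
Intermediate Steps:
-79*(-7)*(-19) = 553*(-19) = -10507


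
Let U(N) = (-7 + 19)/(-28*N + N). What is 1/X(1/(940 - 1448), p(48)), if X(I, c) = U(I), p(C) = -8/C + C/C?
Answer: 9/2032 ≈ 0.0044291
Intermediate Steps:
p(C) = 1 - 8/C (p(C) = -8/C + 1 = 1 - 8/C)
U(N) = -4/(9*N) (U(N) = 12/((-27*N)) = 12*(-1/(27*N)) = -4/(9*N))
X(I, c) = -4/(9*I)
1/X(1/(940 - 1448), p(48)) = 1/(-4/(9*(1/(940 - 1448)))) = 1/(-4/(9*(1/(-508)))) = 1/(-4/(9*(-1/508))) = 1/(-4/9*(-508)) = 1/(2032/9) = 9/2032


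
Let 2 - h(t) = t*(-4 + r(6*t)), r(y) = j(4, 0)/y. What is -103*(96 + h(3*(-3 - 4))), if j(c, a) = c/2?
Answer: -4223/3 ≈ -1407.7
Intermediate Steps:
j(c, a) = c/2 (j(c, a) = c*(1/2) = c/2)
r(y) = 2/y (r(y) = ((1/2)*4)/y = 2/y)
h(t) = 2 - t*(-4 + 1/(3*t)) (h(t) = 2 - t*(-4 + 2/((6*t))) = 2 - t*(-4 + 2*(1/(6*t))) = 2 - t*(-4 + 1/(3*t)))
-103*(96 + h(3*(-3 - 4))) = -103*(96 + (5/3 + 4*(3*(-3 - 4)))) = -103*(96 + (5/3 + 4*(3*(-7)))) = -103*(96 + (5/3 + 4*(-21))) = -103*(96 + (5/3 - 84)) = -103*(96 - 247/3) = -103*41/3 = -4223/3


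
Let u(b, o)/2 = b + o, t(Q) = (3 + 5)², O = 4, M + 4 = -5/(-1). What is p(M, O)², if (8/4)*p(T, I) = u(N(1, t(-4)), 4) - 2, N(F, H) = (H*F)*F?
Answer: 4489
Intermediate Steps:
M = 1 (M = -4 - 5/(-1) = -4 - 5*(-1) = -4 + 5 = 1)
t(Q) = 64 (t(Q) = 8² = 64)
N(F, H) = H*F² (N(F, H) = (F*H)*F = H*F²)
u(b, o) = 2*b + 2*o (u(b, o) = 2*(b + o) = 2*b + 2*o)
p(T, I) = 67 (p(T, I) = ((2*(64*1²) + 2*4) - 2)/2 = ((2*(64*1) + 8) - 2)/2 = ((2*64 + 8) - 2)/2 = ((128 + 8) - 2)/2 = (136 - 2)/2 = (½)*134 = 67)
p(M, O)² = 67² = 4489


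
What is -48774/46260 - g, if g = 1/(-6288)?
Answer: -8517907/8080080 ≈ -1.0542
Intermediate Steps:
g = -1/6288 ≈ -0.00015903
-48774/46260 - g = -48774/46260 - 1*(-1/6288) = -48774*1/46260 + 1/6288 = -8129/7710 + 1/6288 = -8517907/8080080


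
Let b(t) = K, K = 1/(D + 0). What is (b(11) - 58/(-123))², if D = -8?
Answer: 116281/968256 ≈ 0.12009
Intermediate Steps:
K = -⅛ (K = 1/(-8 + 0) = 1/(-8) = -⅛ ≈ -0.12500)
b(t) = -⅛
(b(11) - 58/(-123))² = (-⅛ - 58/(-123))² = (-⅛ - 58*(-1/123))² = (-⅛ + 58/123)² = (341/984)² = 116281/968256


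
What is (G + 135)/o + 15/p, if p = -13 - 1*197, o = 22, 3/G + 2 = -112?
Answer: 35485/5852 ≈ 6.0637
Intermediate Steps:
G = -1/38 (G = 3/(-2 - 112) = 3/(-114) = 3*(-1/114) = -1/38 ≈ -0.026316)
p = -210 (p = -13 - 197 = -210)
(G + 135)/o + 15/p = (-1/38 + 135)/22 + 15/(-210) = (5129/38)*(1/22) + 15*(-1/210) = 5129/836 - 1/14 = 35485/5852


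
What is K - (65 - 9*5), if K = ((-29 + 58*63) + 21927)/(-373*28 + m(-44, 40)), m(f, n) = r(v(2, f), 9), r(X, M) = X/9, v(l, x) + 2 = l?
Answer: -58608/2611 ≈ -22.447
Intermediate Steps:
v(l, x) = -2 + l
r(X, M) = X/9 (r(X, M) = X*(⅑) = X/9)
m(f, n) = 0 (m(f, n) = (-2 + 2)/9 = (⅑)*0 = 0)
K = -6388/2611 (K = ((-29 + 58*63) + 21927)/(-373*28 + 0) = ((-29 + 3654) + 21927)/(-10444 + 0) = (3625 + 21927)/(-10444) = 25552*(-1/10444) = -6388/2611 ≈ -2.4466)
K - (65 - 9*5) = -6388/2611 - (65 - 9*5) = -6388/2611 - (65 - 45) = -6388/2611 - 1*20 = -6388/2611 - 20 = -58608/2611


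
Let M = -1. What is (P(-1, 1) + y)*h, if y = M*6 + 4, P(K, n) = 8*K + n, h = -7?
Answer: 63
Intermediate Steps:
P(K, n) = n + 8*K
y = -2 (y = -1*6 + 4 = -6 + 4 = -2)
(P(-1, 1) + y)*h = ((1 + 8*(-1)) - 2)*(-7) = ((1 - 8) - 2)*(-7) = (-7 - 2)*(-7) = -9*(-7) = 63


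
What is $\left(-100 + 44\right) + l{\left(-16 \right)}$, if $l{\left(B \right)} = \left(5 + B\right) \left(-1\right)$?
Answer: $-45$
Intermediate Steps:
$l{\left(B \right)} = -5 - B$
$\left(-100 + 44\right) + l{\left(-16 \right)} = \left(-100 + 44\right) - -11 = -56 + \left(-5 + 16\right) = -56 + 11 = -45$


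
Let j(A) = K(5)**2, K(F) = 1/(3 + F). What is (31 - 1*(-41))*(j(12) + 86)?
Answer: 49545/8 ≈ 6193.1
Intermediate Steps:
j(A) = 1/64 (j(A) = (1/(3 + 5))**2 = (1/8)**2 = 1/64)
(31 - 1*(-41))*(j(12) + 86) = (31 - 1*(-41))*(1/64 + 86) = (31 + 41)*(5505/64) = 72*(5505/64) = 49545/8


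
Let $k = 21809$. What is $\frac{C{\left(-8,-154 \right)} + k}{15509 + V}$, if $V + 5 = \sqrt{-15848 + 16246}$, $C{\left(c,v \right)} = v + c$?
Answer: $\frac{167807544}{120186809} - \frac{21647 \sqrt{398}}{240373618} \approx 1.3944$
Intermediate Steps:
$C{\left(c,v \right)} = c + v$
$V = -5 + \sqrt{398}$ ($V = -5 + \sqrt{-15848 + 16246} = -5 + \sqrt{398} \approx 14.95$)
$\frac{C{\left(-8,-154 \right)} + k}{15509 + V} = \frac{\left(-8 - 154\right) + 21809}{15509 - \left(5 - \sqrt{398}\right)} = \frac{-162 + 21809}{15504 + \sqrt{398}} = \frac{21647}{15504 + \sqrt{398}}$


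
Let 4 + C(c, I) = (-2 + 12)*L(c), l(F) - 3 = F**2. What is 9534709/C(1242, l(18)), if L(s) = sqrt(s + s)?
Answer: 9534709/62096 + 143020635*sqrt(69)/62096 ≈ 19286.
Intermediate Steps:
l(F) = 3 + F**2
L(s) = sqrt(2)*sqrt(s) (L(s) = sqrt(2*s) = sqrt(2)*sqrt(s))
C(c, I) = -4 + 10*sqrt(2)*sqrt(c) (C(c, I) = -4 + (-2 + 12)*(sqrt(2)*sqrt(c)) = -4 + 10*(sqrt(2)*sqrt(c)) = -4 + 10*sqrt(2)*sqrt(c))
9534709/C(1242, l(18)) = 9534709/(-4 + 10*sqrt(2)*sqrt(1242)) = 9534709/(-4 + 10*sqrt(2)*(3*sqrt(138))) = 9534709/(-4 + 60*sqrt(69))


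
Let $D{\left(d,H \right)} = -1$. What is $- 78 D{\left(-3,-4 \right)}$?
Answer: $78$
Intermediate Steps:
$- 78 D{\left(-3,-4 \right)} = \left(-78\right) \left(-1\right) = 78$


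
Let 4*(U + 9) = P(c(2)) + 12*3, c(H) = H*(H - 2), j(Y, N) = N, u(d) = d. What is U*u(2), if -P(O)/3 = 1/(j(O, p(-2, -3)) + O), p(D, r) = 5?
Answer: -3/10 ≈ -0.30000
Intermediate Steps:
c(H) = H*(-2 + H)
P(O) = -3/(5 + O)
U = -3/20 (U = -9 + (-3/(5 + 2*(-2 + 2)) + 12*3)/4 = -9 + (-3/(5 + 2*0) + 36)/4 = -9 + (-3/(5 + 0) + 36)/4 = -9 + (-3/5 + 36)/4 = -9 + (-3*⅕ + 36)/4 = -9 + (-⅗ + 36)/4 = -9 + (¼)*(177/5) = -9 + 177/20 = -3/20 ≈ -0.15000)
U*u(2) = -3/20*2 = -3/10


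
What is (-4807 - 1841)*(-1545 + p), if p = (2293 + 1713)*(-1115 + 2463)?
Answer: -35889513864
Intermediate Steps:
p = 5400088 (p = 4006*1348 = 5400088)
(-4807 - 1841)*(-1545 + p) = (-4807 - 1841)*(-1545 + 5400088) = -6648*5398543 = -35889513864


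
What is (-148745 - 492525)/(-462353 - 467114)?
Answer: 91610/132781 ≈ 0.68993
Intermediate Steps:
(-148745 - 492525)/(-462353 - 467114) = -641270/(-929467) = -641270*(-1/929467) = 91610/132781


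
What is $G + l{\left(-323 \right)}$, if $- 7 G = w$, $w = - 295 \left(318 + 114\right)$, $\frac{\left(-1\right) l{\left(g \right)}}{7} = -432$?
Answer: $\frac{148608}{7} \approx 21230.0$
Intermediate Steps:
$l{\left(g \right)} = 3024$ ($l{\left(g \right)} = \left(-7\right) \left(-432\right) = 3024$)
$w = -127440$ ($w = \left(-295\right) 432 = -127440$)
$G = \frac{127440}{7}$ ($G = \left(- \frac{1}{7}\right) \left(-127440\right) = \frac{127440}{7} \approx 18206.0$)
$G + l{\left(-323 \right)} = \frac{127440}{7} + 3024 = \frac{148608}{7}$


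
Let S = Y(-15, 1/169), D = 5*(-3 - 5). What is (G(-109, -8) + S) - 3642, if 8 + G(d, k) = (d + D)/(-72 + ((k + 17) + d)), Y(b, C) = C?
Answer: -106072847/29068 ≈ -3649.1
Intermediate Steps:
D = -40 (D = 5*(-8) = -40)
G(d, k) = -8 + (-40 + d)/(-55 + d + k) (G(d, k) = -8 + (d - 40)/(-72 + ((k + 17) + d)) = -8 + (-40 + d)/(-72 + ((17 + k) + d)) = -8 + (-40 + d)/(-72 + (17 + d + k)) = -8 + (-40 + d)/(-55 + d + k))
S = 1/169 ≈ 0.0059172
(G(-109, -8) + S) - 3642 = ((400 - 8*(-8) - 7*(-109))/(-55 - 109 - 8) + 1/169) - 3642 = ((400 + 64 + 763)/(-172) + 1/169) - 3642 = (-1/172*1227 + 1/169) - 3642 = (-1227/172 + 1/169) - 3642 = -207191/29068 - 3642 = -106072847/29068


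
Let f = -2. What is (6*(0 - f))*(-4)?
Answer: -48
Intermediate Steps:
(6*(0 - f))*(-4) = (6*(0 - 1*(-2)))*(-4) = (6*(0 + 2))*(-4) = (6*2)*(-4) = 12*(-4) = -48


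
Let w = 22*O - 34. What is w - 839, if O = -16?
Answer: -1225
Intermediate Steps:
w = -386 (w = 22*(-16) - 34 = -352 - 34 = -386)
w - 839 = -386 - 839 = -1225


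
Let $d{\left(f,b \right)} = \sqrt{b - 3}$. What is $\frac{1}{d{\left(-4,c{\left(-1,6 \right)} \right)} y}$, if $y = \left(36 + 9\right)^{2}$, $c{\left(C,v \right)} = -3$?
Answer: $- \frac{i \sqrt{6}}{12150} \approx - 0.0002016 i$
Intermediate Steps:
$y = 2025$ ($y = 45^{2} = 2025$)
$d{\left(f,b \right)} = \sqrt{-3 + b}$
$\frac{1}{d{\left(-4,c{\left(-1,6 \right)} \right)} y} = \frac{1}{\sqrt{-3 - 3} \cdot 2025} = \frac{1}{\sqrt{-6} \cdot 2025} = \frac{1}{i \sqrt{6} \cdot 2025} = \frac{1}{2025 i \sqrt{6}} = - \frac{i \sqrt{6}}{12150}$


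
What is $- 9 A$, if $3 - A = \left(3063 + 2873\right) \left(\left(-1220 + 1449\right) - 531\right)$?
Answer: $-16134075$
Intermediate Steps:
$A = 1792675$ ($A = 3 - \left(3063 + 2873\right) \left(\left(-1220 + 1449\right) - 531\right) = 3 - 5936 \left(229 - 531\right) = 3 - 5936 \left(-302\right) = 3 - -1792672 = 3 + 1792672 = 1792675$)
$- 9 A = \left(-9\right) 1792675 = -16134075$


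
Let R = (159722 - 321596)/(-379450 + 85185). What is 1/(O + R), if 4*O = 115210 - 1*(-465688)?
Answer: 588530/85469298733 ≈ 6.8859e-6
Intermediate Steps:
R = 161874/294265 (R = -161874/(-294265) = -161874*(-1/294265) = 161874/294265 ≈ 0.55010)
O = 290449/2 (O = (115210 - 1*(-465688))/4 = (115210 + 465688)/4 = (1/4)*580898 = 290449/2 ≈ 1.4522e+5)
1/(O + R) = 1/(290449/2 + 161874/294265) = 1/(85469298733/588530) = 588530/85469298733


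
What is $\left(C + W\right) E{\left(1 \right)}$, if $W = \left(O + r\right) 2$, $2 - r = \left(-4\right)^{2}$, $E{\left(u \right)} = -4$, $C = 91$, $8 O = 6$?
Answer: $-258$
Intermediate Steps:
$O = \frac{3}{4}$ ($O = \frac{1}{8} \cdot 6 = \frac{3}{4} \approx 0.75$)
$r = -14$ ($r = 2 - \left(-4\right)^{2} = 2 - 16 = -14$)
$W = - \frac{53}{2}$ ($W = \left(\frac{3}{4} - 14\right) 2 = \left(- \frac{53}{4}\right) 2 = - \frac{53}{2} \approx -26.5$)
$\left(C + W\right) E{\left(1 \right)} = \left(91 - \frac{53}{2}\right) \left(-4\right) = \frac{129}{2} \left(-4\right) = -258$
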